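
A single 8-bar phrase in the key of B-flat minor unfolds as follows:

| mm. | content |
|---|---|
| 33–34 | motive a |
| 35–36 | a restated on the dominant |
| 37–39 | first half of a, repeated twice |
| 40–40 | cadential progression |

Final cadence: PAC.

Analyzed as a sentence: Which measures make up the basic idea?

The presentation of a sentence is the basic idea (mm. 33–34) plus its repetition (measures 35-36); the basic idea is therefore mm. 33–34.

measures 33–34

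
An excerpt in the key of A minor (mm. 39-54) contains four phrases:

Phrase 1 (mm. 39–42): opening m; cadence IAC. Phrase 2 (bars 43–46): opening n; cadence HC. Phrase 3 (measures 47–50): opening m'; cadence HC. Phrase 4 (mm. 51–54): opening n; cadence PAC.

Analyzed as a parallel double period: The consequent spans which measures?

In a double period the four phrases pair into a large antecedent (phrases 1–2, ending half cadence) and a large consequent (phrases 3–4, ending perfect authentic cadence). The consequent spans mm. 47–54.

measures 47–54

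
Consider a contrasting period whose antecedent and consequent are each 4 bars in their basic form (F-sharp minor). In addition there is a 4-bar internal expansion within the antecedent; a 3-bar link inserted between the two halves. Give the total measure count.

Basic contrasting period: 4 + 4 = 8 bars.
8 (basic form) + 4 (internal expansion) + 3 (link) = 15.

15 measures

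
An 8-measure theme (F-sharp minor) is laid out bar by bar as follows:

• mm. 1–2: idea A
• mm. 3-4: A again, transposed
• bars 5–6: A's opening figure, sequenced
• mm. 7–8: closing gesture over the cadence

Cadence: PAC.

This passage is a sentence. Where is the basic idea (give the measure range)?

The presentation of a sentence is the basic idea (mm. 1-2) plus its repetition (bars 3-4); the basic idea is therefore measures 1-2.

measures 1–2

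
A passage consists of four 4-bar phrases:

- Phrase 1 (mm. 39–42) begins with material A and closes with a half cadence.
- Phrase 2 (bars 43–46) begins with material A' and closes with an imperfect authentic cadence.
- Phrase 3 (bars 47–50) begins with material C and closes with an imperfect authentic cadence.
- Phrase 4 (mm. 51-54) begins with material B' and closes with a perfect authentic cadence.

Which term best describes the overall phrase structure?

Four phrases in two halves: the first half (mm. 39-46) ends with an imperfect authentic cadence, the second (mm. 47-54) with a perfect authentic cadence — a large antecedent–consequent pair, i.e. a double period.
Phrase 3 begins with different material from phrase 1, making it contrasting.

contrasting double period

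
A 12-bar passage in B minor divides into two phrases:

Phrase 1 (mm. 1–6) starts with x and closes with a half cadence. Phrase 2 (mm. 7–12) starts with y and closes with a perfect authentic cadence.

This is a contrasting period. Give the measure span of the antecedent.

measures 1–6

The phrase ending with the weaker cadence (half cadence) is the antecedent; the one ending more conclusively (perfect authentic cadence) is the consequent. The antecedent is measures 1–6.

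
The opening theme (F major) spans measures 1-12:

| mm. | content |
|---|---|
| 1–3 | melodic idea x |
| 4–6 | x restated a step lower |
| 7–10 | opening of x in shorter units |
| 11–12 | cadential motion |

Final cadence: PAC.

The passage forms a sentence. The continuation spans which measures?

After the presentation (measures 1–6), the continuation covers the fragmentation through the cadence: mm. 7–12.

measures 7–12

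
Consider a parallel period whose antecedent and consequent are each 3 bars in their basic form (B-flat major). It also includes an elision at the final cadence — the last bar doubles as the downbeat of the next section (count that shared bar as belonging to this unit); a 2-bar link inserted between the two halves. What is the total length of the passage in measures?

8 measures

Basic parallel period: 3 + 3 = 6 bars.
6 (basic form) + 2 (link) = 8.
The elision shares a bar with the next section but does not change this unit's count.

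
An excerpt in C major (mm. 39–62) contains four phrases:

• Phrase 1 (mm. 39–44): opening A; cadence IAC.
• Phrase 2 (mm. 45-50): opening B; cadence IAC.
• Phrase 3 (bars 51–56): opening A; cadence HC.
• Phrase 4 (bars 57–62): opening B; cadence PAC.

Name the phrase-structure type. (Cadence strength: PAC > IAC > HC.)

parallel double period

Four phrases in two halves: the first half (mm. 39-50) ends with an imperfect authentic cadence, the second (measures 51–62) with a perfect authentic cadence — a large antecedent–consequent pair, i.e. a double period.
Phrase 3 begins with the same material as phrase 1, making it parallel.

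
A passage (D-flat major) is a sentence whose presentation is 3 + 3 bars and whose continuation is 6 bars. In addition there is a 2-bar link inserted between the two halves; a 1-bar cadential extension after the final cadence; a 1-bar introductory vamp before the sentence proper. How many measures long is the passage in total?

16 measures

Basic sentence: 3 + 3 + 6 = 12 bars.
12 (basic form) + 2 (link) + 1 (cadential extension) + 1 (introduction) = 16.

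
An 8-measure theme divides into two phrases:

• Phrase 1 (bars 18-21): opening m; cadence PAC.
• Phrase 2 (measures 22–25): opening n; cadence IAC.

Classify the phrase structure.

The second phrase closes with an imperfect authentic cadence, which is not stronger than the first phrase's perfect authentic cadence; without a weak→strong cadential pair there is no antecedent–consequent relationship, so this is a phrase group rather than a period.

phrase group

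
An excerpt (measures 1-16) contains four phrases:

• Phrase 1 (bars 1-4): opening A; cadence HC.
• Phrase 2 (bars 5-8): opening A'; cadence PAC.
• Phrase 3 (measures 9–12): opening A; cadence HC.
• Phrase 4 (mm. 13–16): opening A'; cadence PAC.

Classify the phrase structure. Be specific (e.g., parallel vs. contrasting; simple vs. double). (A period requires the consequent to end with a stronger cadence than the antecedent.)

The cadence pattern HC–PAC–HC–PAC is weak–strong twice, and phrases 3–4 restate phrases 1–2: a period heard twice, not a double period (which would end weakly at phrase 2).

repeated period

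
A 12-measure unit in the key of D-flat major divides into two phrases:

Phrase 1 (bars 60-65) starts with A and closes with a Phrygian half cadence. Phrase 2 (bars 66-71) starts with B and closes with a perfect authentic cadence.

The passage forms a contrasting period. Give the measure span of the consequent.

measures 66–71

The antecedent is the phrase ending with the weaker cadence (Phrygian half cadence, phrase 1) and the consequent the one ending more conclusively (perfect authentic cadence, phrase 2); the consequent is mm. 66–71.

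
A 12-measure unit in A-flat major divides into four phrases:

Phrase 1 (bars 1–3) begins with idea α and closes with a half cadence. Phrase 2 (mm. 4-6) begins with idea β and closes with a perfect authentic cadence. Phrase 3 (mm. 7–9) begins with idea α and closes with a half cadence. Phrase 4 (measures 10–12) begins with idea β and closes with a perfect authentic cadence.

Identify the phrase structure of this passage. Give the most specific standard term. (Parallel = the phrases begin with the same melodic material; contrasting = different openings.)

repeated period

The cadence pattern HC–PAC–HC–PAC is weak–strong twice, and phrases 3–4 restate phrases 1–2: a period heard twice, not a double period (which would end weakly at phrase 2).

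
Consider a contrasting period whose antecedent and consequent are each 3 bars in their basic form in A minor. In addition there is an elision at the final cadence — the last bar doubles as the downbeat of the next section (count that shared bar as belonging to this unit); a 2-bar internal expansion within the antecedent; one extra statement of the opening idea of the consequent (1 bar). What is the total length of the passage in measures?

9 measures

Basic contrasting period: 3 + 3 = 6 bars.
6 (basic form) + 2 (internal expansion) + 1 (extra statement) = 9.
The elision shares a bar with the next section but does not change this unit's count.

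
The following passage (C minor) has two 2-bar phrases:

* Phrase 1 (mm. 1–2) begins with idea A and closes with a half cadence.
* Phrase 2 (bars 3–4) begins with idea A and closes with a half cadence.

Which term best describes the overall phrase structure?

repeated phrase

Both phrases have the same opening (A) and the same cadence (half cadence): the second is a restatement, not a consequent, so this is a repeated phrase rather than a period.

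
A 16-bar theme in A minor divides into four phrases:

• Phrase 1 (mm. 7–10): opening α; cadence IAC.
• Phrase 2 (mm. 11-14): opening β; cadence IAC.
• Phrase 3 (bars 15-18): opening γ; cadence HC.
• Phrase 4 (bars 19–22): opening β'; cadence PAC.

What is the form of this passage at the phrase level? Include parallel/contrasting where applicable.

Four phrases in two halves: the first half (measures 7-14) ends with an imperfect authentic cadence, the second (measures 15-22) with a perfect authentic cadence — a large antecedent–consequent pair, i.e. a double period.
Phrase 3 begins with different material from phrase 1, making it contrasting.

contrasting double period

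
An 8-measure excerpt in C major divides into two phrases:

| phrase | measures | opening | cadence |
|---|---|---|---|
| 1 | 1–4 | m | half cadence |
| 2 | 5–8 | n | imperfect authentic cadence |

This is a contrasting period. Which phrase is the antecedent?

The phrase ending with the weaker cadence (half cadence) is the antecedent; the one ending more conclusively (imperfect authentic cadence) is the consequent. The antecedent is phrase 1.

phrase 1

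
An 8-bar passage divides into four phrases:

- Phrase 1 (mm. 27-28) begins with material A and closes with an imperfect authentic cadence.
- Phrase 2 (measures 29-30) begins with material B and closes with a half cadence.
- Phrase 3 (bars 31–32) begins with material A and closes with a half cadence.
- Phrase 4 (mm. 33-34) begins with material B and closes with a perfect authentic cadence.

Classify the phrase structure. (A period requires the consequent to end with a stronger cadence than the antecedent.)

parallel double period

Four phrases in two halves: the first half (mm. 27-30) ends with a half cadence, the second (measures 31–34) with a perfect authentic cadence — a large antecedent–consequent pair, i.e. a double period.
Phrase 3 begins with the same material as phrase 1, making it parallel.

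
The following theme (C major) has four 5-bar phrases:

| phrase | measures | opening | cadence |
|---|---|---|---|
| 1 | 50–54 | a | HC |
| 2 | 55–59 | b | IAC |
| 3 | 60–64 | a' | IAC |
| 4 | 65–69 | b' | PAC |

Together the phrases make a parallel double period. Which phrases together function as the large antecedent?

In a double period the first pair of phrases (ending imperfect authentic cadence) is the large antecedent and the second pair (ending perfect authentic cadence) is the large consequent; the antecedent is phrases 1 and 2.

phrases 1 and 2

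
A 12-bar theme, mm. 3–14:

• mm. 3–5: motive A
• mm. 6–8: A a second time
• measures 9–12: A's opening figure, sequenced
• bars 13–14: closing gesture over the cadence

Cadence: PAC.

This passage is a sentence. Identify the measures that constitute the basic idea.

The presentation of a sentence is the basic idea (bars 3–5) plus its repetition (bars 6–8); the basic idea is therefore mm. 3–5.

measures 3–5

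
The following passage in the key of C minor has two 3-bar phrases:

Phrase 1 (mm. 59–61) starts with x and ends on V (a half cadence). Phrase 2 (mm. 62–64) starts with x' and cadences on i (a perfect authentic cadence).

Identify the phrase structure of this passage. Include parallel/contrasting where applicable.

parallel period

Phrase 1 ends with a half cadence (weaker) and phrase 2 with a perfect authentic cadence (stronger): antecedent + consequent = a period.
The two phrases open with the same material (x / x'), so the period is parallel.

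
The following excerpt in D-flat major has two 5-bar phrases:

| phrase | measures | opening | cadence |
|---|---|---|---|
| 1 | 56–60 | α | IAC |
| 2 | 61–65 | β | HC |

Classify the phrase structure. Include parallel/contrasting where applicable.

phrase group

The second phrase closes with a half cadence, which is not stronger than the first phrase's imperfect authentic cadence; without a weak→strong cadential pair there is no antecedent–consequent relationship, so this is a phrase group rather than a period.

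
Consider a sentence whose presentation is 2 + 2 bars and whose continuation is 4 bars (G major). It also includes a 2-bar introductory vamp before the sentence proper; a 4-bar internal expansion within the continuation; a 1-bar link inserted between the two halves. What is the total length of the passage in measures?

Basic sentence: 2 + 2 + 4 = 8 bars.
8 (basic form) + 2 (introduction) + 4 (internal expansion) + 1 (link) = 15.

15 measures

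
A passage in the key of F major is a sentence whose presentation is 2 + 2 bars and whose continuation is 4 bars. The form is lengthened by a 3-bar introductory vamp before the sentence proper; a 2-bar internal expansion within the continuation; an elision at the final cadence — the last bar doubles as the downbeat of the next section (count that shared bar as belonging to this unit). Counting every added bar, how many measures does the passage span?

Basic sentence: 2 + 2 + 4 = 8 bars.
8 (basic form) + 3 (introduction) + 2 (internal expansion) = 13.
The elision shares a bar with the next section but does not change this unit's count.

13 measures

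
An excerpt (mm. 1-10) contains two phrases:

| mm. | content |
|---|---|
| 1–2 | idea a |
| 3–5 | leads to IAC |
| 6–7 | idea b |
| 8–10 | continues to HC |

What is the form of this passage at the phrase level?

phrase group

The second phrase closes with a half cadence, which is not stronger than the first phrase's imperfect authentic cadence; without a weak→strong cadential pair there is no antecedent–consequent relationship, so this is a phrase group rather than a period.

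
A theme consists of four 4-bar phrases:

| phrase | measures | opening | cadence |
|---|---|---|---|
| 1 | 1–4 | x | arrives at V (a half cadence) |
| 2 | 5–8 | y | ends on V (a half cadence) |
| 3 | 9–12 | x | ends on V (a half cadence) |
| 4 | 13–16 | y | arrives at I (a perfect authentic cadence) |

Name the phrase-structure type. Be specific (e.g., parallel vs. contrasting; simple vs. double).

Four phrases in two halves: the first half (mm. 1–8) ends with a half cadence, the second (mm. 9–16) with a perfect authentic cadence — a large antecedent–consequent pair, i.e. a double period.
Phrase 3 begins with the same material as phrase 1, making it parallel.

parallel double period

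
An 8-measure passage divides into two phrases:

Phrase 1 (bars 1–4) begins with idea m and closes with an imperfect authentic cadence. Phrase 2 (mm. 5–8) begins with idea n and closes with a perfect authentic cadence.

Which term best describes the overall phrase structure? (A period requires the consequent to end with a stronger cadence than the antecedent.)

contrasting period

Phrase 1 ends with an imperfect authentic cadence (weaker) and phrase 2 with a perfect authentic cadence (stronger): antecedent + consequent = a period.
The two phrases open with different material (m / n), so the period is contrasting.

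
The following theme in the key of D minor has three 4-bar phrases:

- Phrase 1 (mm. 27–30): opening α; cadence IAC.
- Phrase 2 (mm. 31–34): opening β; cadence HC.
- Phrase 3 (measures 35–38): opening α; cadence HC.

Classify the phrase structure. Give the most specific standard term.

phrase group

The final phrase closes with a half cadence, which is not stronger than the preceding half cadence; the 3 phrases lack an overall antecedent–consequent design and so form a phrase group.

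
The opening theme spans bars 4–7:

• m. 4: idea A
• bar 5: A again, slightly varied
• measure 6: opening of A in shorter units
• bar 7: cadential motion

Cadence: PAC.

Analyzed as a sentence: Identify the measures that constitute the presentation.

The presentation of a sentence is the basic idea (m. 4) plus its repetition (m. 5); the presentation is therefore mm. 4–5.

measures 4–5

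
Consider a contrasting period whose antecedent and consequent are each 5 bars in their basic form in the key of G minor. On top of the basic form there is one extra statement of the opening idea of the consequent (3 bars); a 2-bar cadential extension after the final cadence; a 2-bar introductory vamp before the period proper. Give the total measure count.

Basic contrasting period: 5 + 5 = 10 bars.
10 (basic form) + 3 (extra statement) + 2 (cadential extension) + 2 (introduction) = 17.

17 measures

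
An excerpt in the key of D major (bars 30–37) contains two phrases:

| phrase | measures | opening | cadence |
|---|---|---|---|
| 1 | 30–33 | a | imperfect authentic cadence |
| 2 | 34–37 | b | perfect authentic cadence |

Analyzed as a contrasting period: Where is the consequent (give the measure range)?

The antecedent is the phrase ending with the weaker cadence (imperfect authentic cadence, phrase 1) and the consequent the one ending more conclusively (perfect authentic cadence, phrase 2); the consequent is mm. 34–37.

measures 34–37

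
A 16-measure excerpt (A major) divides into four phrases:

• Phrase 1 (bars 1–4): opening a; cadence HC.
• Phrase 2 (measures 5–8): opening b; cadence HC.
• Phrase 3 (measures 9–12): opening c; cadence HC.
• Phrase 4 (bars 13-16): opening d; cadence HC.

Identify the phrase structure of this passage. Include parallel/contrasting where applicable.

phrase group

Phrase 4 ends with a half cadence, no stronger than phrase 2's half cadence, so the four phrases do not form a double period; nor do phrases 3–4 duplicate 1–2, so it is not a repeated period. With no phrase reaching a conclusive cadence, the passage is a phrase group.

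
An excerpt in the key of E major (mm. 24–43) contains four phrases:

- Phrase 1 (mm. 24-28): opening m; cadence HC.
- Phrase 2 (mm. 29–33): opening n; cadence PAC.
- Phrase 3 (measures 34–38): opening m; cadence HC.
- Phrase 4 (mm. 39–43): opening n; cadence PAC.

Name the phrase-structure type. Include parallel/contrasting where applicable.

The cadence pattern HC–PAC–HC–PAC is weak–strong twice, and phrases 3–4 restate phrases 1–2: a period heard twice, not a double period (which would end weakly at phrase 2).

repeated period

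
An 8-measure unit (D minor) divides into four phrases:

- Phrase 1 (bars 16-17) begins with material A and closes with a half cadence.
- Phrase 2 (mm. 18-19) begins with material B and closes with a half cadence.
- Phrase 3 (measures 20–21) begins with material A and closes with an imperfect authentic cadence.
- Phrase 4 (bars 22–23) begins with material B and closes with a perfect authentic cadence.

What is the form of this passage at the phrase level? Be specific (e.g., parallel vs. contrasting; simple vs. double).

Four phrases in two halves: the first half (mm. 16–19) ends with a half cadence, the second (mm. 20-23) with a perfect authentic cadence — a large antecedent–consequent pair, i.e. a double period.
Phrase 3 begins with the same material as phrase 1, making it parallel.

parallel double period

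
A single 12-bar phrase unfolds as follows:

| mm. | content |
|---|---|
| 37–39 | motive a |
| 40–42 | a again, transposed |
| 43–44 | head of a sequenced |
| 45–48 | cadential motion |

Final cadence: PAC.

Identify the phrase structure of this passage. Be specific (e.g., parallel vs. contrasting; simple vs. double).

Basic idea (mm. 37-39) + its repetition (measures 40–42) form the presentation; fragmentation and cadence (bars 43-48) form the continuation — the 12-bar whole is a sentence.

sentence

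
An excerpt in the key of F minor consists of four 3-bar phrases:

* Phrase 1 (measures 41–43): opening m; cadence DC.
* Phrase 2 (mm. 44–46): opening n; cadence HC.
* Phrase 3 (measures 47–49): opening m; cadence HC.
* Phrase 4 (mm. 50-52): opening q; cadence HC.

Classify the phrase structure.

phrase group

Phrase 4 ends with a half cadence, no stronger than phrase 2's half cadence, so the four phrases do not form a double period; nor do phrases 3–4 duplicate 1–2, so it is not a repeated period. With no phrase reaching a conclusive cadence, the passage is a phrase group.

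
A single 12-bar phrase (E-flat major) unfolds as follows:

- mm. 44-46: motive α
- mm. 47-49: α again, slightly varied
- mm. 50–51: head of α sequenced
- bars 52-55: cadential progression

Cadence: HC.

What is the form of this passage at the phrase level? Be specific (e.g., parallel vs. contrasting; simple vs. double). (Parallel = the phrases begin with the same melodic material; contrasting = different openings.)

Basic idea (measures 44–46) + its repetition (mm. 47–49) form the presentation; fragmentation and cadence (measures 50–55) form the continuation — the 12-bar whole is a sentence.

sentence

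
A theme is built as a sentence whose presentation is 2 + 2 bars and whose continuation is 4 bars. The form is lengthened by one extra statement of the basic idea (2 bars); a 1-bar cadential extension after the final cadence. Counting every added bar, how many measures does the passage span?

Basic sentence: 2 + 2 + 4 = 8 bars.
8 (basic form) + 2 (extra statement) + 1 (cadential extension) = 11.

11 measures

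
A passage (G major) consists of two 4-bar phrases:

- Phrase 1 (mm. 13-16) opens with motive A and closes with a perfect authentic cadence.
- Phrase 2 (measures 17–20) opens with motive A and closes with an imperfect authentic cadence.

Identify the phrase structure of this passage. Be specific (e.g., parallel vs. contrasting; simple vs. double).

The second phrase closes with an imperfect authentic cadence, which is not stronger than the first phrase's perfect authentic cadence; without a weak→strong cadential pair there is no antecedent–consequent relationship, so this is a phrase group rather than a period.

phrase group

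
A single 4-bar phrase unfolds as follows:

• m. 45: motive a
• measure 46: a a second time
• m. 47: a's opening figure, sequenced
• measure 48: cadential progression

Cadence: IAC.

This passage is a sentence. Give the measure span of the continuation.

After the presentation (mm. 45-46), the continuation covers the fragmentation through the cadence: bars 47-48.

measures 47–48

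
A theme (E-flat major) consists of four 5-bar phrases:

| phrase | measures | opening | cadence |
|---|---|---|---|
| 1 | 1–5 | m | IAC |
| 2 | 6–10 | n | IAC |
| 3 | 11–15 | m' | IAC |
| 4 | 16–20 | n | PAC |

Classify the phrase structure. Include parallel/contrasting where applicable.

parallel double period

Four phrases in two halves: the first half (mm. 1–10) ends with an imperfect authentic cadence, the second (bars 11-20) with a perfect authentic cadence — a large antecedent–consequent pair, i.e. a double period.
Phrase 3 begins with the same material as phrase 1, making it parallel.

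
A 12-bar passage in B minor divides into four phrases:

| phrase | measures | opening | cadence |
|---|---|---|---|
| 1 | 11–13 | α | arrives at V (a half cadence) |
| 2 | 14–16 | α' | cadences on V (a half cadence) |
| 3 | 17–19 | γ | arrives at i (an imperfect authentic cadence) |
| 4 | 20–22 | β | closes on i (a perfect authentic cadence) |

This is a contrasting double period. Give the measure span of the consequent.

In a double period the first pair of phrases (ending half cadence) is the large antecedent and the second pair (ending perfect authentic cadence) is the large consequent; the consequent is measures 17–22.

measures 17–22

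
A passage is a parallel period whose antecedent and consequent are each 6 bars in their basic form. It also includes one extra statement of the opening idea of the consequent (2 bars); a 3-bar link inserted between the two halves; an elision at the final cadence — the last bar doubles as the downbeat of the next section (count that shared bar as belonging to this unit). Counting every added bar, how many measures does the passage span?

17 measures

Basic parallel period: 6 + 6 = 12 bars.
12 (basic form) + 2 (extra statement) + 3 (link) = 17.
The elision shares a bar with the next section but does not change this unit's count.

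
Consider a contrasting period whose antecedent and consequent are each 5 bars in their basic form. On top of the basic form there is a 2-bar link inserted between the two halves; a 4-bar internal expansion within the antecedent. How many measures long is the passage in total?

16 measures

Basic contrasting period: 5 + 5 = 10 bars.
10 (basic form) + 2 (link) + 4 (internal expansion) = 16.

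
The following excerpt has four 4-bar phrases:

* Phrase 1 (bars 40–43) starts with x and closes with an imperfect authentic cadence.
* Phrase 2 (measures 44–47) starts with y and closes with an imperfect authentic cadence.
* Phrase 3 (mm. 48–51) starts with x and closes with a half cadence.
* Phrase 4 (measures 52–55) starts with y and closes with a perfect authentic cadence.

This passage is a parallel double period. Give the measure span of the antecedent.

measures 40–47

In a double period the four phrases pair into a large antecedent (phrases 1–2, ending imperfect authentic cadence) and a large consequent (phrases 3–4, ending perfect authentic cadence). The antecedent spans mm. 40–47.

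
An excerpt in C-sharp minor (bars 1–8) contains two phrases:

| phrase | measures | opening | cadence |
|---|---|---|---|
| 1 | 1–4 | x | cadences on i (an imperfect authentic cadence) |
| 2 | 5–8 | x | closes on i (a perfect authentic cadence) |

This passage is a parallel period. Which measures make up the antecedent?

measures 1–4

The antecedent is the phrase ending with the weaker cadence (imperfect authentic cadence, phrase 1) and the consequent the one ending more conclusively (perfect authentic cadence, phrase 2); the antecedent is mm. 1–4.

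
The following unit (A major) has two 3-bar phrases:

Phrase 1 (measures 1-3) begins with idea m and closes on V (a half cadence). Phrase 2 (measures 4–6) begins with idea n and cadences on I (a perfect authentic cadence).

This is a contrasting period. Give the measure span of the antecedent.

The phrase ending with the weaker cadence (half cadence) is the antecedent; the one ending more conclusively (perfect authentic cadence) is the consequent. The antecedent is measures 1–3.

measures 1–3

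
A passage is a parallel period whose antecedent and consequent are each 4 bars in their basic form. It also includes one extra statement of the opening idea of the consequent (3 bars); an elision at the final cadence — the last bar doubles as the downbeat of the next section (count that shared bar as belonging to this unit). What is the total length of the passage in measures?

Basic parallel period: 4 + 4 = 8 bars.
8 (basic form) + 3 (extra statement) = 11.
The elision shares a bar with the next section but does not change this unit's count.

11 measures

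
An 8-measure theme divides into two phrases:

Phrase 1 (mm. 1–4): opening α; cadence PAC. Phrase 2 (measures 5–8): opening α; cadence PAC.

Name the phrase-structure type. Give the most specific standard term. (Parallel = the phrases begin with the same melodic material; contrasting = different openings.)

repeated phrase

Both phrases have the same opening (α) and the same cadence (perfect authentic cadence): the second is a restatement, not a consequent, so this is a repeated phrase rather than a period.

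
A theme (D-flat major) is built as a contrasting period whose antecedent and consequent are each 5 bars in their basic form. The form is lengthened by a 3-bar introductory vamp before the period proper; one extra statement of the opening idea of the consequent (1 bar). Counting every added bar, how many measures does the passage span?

14 measures

Basic contrasting period: 5 + 5 = 10 bars.
10 (basic form) + 3 (introduction) + 1 (extra statement) = 14.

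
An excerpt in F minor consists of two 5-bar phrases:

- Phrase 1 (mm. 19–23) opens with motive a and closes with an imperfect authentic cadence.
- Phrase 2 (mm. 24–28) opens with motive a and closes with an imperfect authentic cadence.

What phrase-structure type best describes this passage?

Both phrases have the same opening (a) and the same cadence (imperfect authentic cadence): the second is a restatement, not a consequent, so this is a repeated phrase rather than a period.

repeated phrase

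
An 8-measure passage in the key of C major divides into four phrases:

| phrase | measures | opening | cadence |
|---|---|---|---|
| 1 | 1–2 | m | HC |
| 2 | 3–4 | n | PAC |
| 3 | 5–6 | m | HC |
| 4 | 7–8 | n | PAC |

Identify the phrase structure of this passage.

repeated period

The cadence pattern HC–PAC–HC–PAC is weak–strong twice, and phrases 3–4 restate phrases 1–2: a period heard twice, not a double period (which would end weakly at phrase 2).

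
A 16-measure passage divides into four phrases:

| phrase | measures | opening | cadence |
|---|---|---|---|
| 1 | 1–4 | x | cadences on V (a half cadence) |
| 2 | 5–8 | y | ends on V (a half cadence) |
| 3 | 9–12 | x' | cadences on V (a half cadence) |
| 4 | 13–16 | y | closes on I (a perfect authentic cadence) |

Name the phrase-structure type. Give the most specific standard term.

parallel double period

Four phrases in two halves: the first half (mm. 1–8) ends with a half cadence, the second (bars 9–16) with a perfect authentic cadence — a large antecedent–consequent pair, i.e. a double period.
Phrase 3 begins with the same material as phrase 1, making it parallel.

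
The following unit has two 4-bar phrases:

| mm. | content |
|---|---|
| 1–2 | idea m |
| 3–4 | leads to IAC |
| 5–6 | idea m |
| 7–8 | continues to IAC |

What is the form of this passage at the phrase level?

repeated phrase

Both phrases have the same opening (m) and the same cadence (imperfect authentic cadence): the second is a restatement, not a consequent, so this is a repeated phrase rather than a period.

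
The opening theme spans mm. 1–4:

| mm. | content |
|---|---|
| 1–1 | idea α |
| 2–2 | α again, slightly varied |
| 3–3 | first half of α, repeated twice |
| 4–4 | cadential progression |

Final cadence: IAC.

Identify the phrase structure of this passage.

sentence

Basic idea (bar 1) + its repetition (bar 2) form the presentation; fragmentation and cadence (bars 3-4) form the continuation — the 4-bar whole is a sentence.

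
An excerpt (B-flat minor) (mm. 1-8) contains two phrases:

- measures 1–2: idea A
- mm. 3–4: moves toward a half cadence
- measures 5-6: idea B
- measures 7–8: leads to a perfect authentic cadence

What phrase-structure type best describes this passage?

Phrase 1 ends with a half cadence (weaker) and phrase 2 with a perfect authentic cadence (stronger): antecedent + consequent = a period.
The two phrases open with different material (A / B), so the period is contrasting.

contrasting period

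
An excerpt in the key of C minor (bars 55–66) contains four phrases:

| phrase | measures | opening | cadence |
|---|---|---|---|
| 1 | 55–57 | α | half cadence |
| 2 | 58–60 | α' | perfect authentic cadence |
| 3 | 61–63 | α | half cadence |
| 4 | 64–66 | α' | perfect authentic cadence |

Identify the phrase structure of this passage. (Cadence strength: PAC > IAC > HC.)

repeated period

The cadence pattern HC–PAC–HC–PAC is weak–strong twice, and phrases 3–4 restate phrases 1–2: a period heard twice, not a double period (which would end weakly at phrase 2).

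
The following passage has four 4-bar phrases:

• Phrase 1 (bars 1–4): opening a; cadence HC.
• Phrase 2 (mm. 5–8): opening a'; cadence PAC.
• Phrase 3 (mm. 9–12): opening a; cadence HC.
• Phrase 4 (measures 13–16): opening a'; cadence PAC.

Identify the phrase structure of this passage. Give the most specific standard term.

repeated period

The cadence pattern HC–PAC–HC–PAC is weak–strong twice, and phrases 3–4 restate phrases 1–2: a period heard twice, not a double period (which would end weakly at phrase 2).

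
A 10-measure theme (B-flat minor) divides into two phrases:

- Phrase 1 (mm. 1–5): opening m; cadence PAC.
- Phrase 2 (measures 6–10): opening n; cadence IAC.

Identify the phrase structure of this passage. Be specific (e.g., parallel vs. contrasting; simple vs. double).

phrase group

The second phrase closes with an imperfect authentic cadence, which is not stronger than the first phrase's perfect authentic cadence; without a weak→strong cadential pair there is no antecedent–consequent relationship, so this is a phrase group rather than a period.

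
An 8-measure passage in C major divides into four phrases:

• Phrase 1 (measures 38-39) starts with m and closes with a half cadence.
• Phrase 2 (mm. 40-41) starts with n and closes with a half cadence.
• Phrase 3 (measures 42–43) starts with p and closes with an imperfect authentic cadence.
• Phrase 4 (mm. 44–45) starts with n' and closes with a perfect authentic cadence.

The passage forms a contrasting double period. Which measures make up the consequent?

measures 42–45

In a double period the first pair of phrases (ending half cadence) is the large antecedent and the second pair (ending perfect authentic cadence) is the large consequent; the consequent is measures 42–45.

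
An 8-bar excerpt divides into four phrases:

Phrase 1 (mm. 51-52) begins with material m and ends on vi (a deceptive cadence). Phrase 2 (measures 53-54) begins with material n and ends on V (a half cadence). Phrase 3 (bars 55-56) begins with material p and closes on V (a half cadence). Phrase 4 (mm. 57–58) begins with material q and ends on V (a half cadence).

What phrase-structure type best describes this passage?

Phrase 4 ends with a half cadence, no stronger than phrase 2's half cadence, so the four phrases do not form a double period; nor do phrases 3–4 duplicate 1–2, so it is not a repeated period. With no phrase reaching a conclusive cadence, the passage is a phrase group.

phrase group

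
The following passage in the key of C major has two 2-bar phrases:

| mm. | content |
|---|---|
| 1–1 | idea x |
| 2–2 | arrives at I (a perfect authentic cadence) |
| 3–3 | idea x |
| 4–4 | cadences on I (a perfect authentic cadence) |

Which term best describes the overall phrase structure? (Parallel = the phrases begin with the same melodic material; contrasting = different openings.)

repeated phrase

Both phrases have the same opening (x) and the same cadence (perfect authentic cadence): the second is a restatement, not a consequent, so this is a repeated phrase rather than a period.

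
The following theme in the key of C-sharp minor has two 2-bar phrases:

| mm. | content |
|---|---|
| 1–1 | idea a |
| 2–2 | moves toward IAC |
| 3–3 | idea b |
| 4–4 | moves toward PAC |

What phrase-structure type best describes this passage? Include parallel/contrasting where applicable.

Phrase 1 ends with an imperfect authentic cadence (weaker) and phrase 2 with a perfect authentic cadence (stronger): antecedent + consequent = a period.
The two phrases open with different material (a / b), so the period is contrasting.

contrasting period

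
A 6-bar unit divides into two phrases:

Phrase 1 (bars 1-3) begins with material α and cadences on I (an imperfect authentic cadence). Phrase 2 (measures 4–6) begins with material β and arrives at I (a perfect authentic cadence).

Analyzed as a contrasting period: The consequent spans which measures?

The antecedent is the phrase ending with the weaker cadence (imperfect authentic cadence, phrase 1) and the consequent the one ending more conclusively (perfect authentic cadence, phrase 2); the consequent is measures 4–6.

measures 4–6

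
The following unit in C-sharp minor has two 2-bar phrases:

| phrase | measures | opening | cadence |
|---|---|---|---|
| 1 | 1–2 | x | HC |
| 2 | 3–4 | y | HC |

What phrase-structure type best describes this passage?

phrase group

The second phrase closes with a half cadence, which is not stronger than the first phrase's half cadence; without a weak→strong cadential pair there is no antecedent–consequent relationship, so this is a phrase group rather than a period.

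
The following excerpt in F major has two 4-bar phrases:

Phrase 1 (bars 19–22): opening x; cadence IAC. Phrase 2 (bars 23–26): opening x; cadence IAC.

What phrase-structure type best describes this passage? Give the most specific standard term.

Both phrases have the same opening (x) and the same cadence (imperfect authentic cadence): the second is a restatement, not a consequent, so this is a repeated phrase rather than a period.

repeated phrase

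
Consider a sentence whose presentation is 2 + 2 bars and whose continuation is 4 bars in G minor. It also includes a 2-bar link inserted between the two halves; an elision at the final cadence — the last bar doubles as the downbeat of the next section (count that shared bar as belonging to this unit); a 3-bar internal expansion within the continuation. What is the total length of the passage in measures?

13 measures

Basic sentence: 2 + 2 + 4 = 8 bars.
8 (basic form) + 2 (link) + 3 (internal expansion) = 13.
The elision shares a bar with the next section but does not change this unit's count.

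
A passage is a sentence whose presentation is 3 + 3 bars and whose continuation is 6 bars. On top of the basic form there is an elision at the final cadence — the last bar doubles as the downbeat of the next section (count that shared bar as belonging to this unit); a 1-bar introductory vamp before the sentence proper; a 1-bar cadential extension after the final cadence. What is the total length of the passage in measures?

14 measures

Basic sentence: 3 + 3 + 6 = 12 bars.
12 (basic form) + 1 (introduction) + 1 (cadential extension) = 14.
The elision shares a bar with the next section but does not change this unit's count.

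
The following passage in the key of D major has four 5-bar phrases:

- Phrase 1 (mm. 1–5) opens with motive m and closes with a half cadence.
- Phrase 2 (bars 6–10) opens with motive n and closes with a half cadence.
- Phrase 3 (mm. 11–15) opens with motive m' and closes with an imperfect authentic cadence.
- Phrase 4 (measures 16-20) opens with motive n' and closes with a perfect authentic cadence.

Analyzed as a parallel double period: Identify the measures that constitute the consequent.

In a double period the four phrases pair into a large antecedent (phrases 1–2, ending half cadence) and a large consequent (phrases 3–4, ending perfect authentic cadence). The consequent spans measures 11–20.

measures 11–20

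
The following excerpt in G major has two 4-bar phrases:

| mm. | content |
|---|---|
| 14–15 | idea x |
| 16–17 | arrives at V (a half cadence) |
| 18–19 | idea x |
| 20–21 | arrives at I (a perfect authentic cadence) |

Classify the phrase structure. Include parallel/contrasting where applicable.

Phrase 1 ends with a half cadence (weaker) and phrase 2 with a perfect authentic cadence (stronger): antecedent + consequent = a period.
The two phrases open with the same material (x / x), so the period is parallel.

parallel period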